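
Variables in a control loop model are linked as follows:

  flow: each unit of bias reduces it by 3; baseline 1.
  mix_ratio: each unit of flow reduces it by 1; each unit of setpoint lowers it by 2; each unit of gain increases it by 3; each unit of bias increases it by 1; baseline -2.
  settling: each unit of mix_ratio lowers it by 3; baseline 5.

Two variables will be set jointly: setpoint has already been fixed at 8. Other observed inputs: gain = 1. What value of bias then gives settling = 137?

With setpoint held at 8:
Substituting into the mix_ratio equation gives mix_ratio = 4*bias - 16.
Substituting into the settling equation gives settling = -12*bias + 53.
Solve -12*bias + 53 = 137: bias = (137 - 53) / -12 = -7.

bias = -7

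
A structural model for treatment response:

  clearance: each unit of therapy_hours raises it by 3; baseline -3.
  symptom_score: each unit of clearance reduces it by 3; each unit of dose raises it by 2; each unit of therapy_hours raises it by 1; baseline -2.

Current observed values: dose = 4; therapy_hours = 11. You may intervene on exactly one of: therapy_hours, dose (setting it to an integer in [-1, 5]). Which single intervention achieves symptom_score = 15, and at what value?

set therapy_hours = 0

Intervening on therapy_hours: with other inputs at their observed values, symptom_score = -8*therapy_hours + 15. Solving for 15 gives therapy_hours = 0, within [-1, 5].
Intervening on dose: symptom_score = 2*dose - 81. Reaching 15 requires dose = 48, outside [-1, 5].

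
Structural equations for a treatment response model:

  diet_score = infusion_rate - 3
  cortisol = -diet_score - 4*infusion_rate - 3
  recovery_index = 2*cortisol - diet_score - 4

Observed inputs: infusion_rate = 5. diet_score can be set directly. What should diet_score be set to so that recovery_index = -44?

Intervening on diet_score fixes its value directly, overriding its dependence on infusion_rate.
Substituting into the cortisol equation gives cortisol = -diet_score - 23.
This gives recovery_index = -3*diet_score - 50.
Solve -3*diet_score - 50 = -44: diet_score = (-44 + 50) / -3 = -2.

diet_score = -2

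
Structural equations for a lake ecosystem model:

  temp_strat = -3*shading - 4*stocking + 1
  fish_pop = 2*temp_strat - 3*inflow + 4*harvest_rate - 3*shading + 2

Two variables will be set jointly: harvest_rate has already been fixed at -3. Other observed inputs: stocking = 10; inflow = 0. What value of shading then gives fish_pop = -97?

shading = 1

With harvest_rate held at -3:
Substituting into the temp_strat equation gives temp_strat = -3*shading - 39.
Substituting into the fish_pop equation gives fish_pop = -9*shading - 88.
Solve -9*shading - 88 = -97: shading = (-97 + 88) / -9 = 1.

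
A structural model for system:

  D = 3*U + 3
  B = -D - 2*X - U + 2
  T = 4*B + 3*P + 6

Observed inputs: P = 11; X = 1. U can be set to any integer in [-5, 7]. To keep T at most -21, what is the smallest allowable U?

Substituting into the B equation gives B = -4*U - 3.
Substituting into the T equation gives T = -16*U + 27.
Require -16*U + 27 ≤ -21, so U ≥ 3.
The smallest integer in [-5, 7] satisfying this is 3.

U = 3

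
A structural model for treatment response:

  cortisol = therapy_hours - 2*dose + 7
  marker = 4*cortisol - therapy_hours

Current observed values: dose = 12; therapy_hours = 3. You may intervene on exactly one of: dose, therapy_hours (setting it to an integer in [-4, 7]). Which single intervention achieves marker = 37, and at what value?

set dose = 0

Intervening on dose: with other inputs at their observed values, marker = -8*dose + 37. Solving for 37 gives dose = 0, within [-4, 7].
Intervening on therapy_hours: marker = 3*therapy_hours - 68. Reaching 37 requires therapy_hours = 35, outside [-4, 7].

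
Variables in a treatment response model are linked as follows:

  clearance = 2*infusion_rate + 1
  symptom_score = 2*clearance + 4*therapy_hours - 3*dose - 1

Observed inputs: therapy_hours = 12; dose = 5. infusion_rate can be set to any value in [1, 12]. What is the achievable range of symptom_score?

Substituting into the symptom_score equation gives symptom_score = 4*infusion_rate + 34.
Linear in infusion_rate, so extremes are at the endpoints: infusion_rate = 1 gives symptom_score = 38; infusion_rate = 12 gives symptom_score = 82.

38 to 82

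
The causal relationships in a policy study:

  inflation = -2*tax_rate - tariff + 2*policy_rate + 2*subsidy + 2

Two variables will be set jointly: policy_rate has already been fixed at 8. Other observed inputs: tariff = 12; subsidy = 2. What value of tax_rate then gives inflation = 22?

With policy_rate held at 8:
Substituting into the inflation equation gives inflation = -2*tax_rate + 10.
Solve -2*tax_rate + 10 = 22: tax_rate = (22 - 10) / -2 = -6.

tax_rate = -6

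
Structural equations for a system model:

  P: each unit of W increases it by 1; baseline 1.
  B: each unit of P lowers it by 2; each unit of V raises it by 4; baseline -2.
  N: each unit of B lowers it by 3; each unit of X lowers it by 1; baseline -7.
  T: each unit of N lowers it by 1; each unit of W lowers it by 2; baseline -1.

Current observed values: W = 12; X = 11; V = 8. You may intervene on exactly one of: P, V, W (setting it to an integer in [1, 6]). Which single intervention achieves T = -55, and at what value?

set V = 3

Intervening on P: T = -6*P + 83. Reaching -55 requires P = 23, outside [1, 6].
Intervening on V: with other inputs at their observed values, T = 12*V - 91. Solving for -55 gives V = 3, within [1, 6].
Intervening on W: T = -8*W + 101. Reaching -55 requires W = 39/2, not an integer.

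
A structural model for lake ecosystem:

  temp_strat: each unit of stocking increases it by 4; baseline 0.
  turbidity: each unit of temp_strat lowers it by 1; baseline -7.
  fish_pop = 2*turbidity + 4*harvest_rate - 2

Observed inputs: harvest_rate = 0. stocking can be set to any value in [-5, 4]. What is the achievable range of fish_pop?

-48 to 24

Substituting into the turbidity equation gives turbidity = -4*stocking - 7.
fish_pop becomes -8*stocking - 16.
Linear in stocking, so extremes are at the endpoints: stocking = -5 gives fish_pop = 24; stocking = 4 gives fish_pop = -48.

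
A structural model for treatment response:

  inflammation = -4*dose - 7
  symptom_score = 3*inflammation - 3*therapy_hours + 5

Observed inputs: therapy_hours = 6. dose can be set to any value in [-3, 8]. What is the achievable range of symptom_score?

Substituting into the symptom_score equation gives symptom_score = -12*dose - 34.
Linear in dose, so extremes are at the endpoints: dose = -3 gives symptom_score = 2; dose = 8 gives symptom_score = -130.

-130 to 2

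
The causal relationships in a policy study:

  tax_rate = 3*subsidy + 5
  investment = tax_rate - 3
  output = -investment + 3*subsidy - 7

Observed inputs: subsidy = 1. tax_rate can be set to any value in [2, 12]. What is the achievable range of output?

Intervening on tax_rate fixes its value directly, overriding its dependence on subsidy.
Substituting into the output equation gives output = -tax_rate - 1.
Linear in tax_rate, so extremes are at the endpoints: tax_rate = 2 gives output = -3; tax_rate = 12 gives output = -13.

-13 to -3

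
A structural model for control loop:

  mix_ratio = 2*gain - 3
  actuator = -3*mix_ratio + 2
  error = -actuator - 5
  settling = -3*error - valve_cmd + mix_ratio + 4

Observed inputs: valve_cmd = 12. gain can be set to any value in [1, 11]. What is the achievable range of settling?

Substituting into the actuator equation gives actuator = -6*gain + 11.
So error = 6*gain - 16.
Substituting into the settling equation gives settling = -16*gain + 37.
Linear in gain, so extremes are at the endpoints: gain = 1 gives settling = 21; gain = 11 gives settling = -139.

-139 to 21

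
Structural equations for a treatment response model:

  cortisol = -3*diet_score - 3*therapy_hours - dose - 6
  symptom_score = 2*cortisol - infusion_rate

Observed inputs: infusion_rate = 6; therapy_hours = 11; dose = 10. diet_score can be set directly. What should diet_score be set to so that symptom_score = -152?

Substituting into the cortisol equation gives cortisol = -3*diet_score - 49.
This gives symptom_score = -6*diet_score - 104.
Solve -6*diet_score - 104 = -152: diet_score = (-152 + 104) / -6 = 8.

diet_score = 8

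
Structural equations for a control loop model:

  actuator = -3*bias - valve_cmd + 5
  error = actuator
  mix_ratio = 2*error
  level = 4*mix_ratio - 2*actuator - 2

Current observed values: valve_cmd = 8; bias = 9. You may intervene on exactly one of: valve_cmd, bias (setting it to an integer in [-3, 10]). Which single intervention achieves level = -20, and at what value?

Intervening on valve_cmd: level = -6*valve_cmd - 134. Reaching -20 requires valve_cmd = -19, outside [-3, 10].
Intervening on bias: with other inputs at their observed values, level = -18*bias - 20. Solving for -20 gives bias = 0, within [-3, 10].

set bias = 0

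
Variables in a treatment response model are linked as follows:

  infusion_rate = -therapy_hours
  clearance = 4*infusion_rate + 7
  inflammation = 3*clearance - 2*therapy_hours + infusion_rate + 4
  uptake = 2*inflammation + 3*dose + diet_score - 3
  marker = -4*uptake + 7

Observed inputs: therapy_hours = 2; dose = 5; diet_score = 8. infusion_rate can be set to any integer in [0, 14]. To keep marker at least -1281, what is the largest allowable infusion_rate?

infusion_rate = 10

Intervening on infusion_rate fixes its value directly, overriding its dependence on therapy_hours.
Substituting into the inflammation equation gives inflammation = 13*infusion_rate + 21.
uptake becomes 26*infusion_rate + 62.
This gives marker = -104*infusion_rate - 241.
Require -104*infusion_rate - 241 ≥ -1281, so infusion_rate ≤ 10.
The largest integer in [0, 14] satisfying this is 10.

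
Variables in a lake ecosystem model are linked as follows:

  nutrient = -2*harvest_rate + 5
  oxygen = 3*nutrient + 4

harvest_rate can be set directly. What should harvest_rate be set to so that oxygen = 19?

Substituting into the oxygen equation gives oxygen = -6*harvest_rate + 19.
Solve -6*harvest_rate + 19 = 19: harvest_rate = (19 - 19) / -6 = 0.

harvest_rate = 0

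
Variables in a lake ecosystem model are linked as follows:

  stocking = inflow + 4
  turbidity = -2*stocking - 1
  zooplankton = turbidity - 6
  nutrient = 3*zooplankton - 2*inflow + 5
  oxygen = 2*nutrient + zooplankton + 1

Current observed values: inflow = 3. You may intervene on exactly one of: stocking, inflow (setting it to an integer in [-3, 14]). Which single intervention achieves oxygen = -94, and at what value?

Intervening on stocking: oxygen = -14*stocking - 50. Reaching -94 requires stocking = 22/7, not an integer.
Intervening on inflow: with other inputs at their observed values, oxygen = -18*inflow - 94. Solving for -94 gives inflow = 0, within [-3, 14].

set inflow = 0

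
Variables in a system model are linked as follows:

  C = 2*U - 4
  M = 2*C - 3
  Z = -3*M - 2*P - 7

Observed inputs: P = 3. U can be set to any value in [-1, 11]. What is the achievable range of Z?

-112 to 32

Substituting into the M equation gives M = 4*U - 11.
Z becomes -12*U + 20.
Linear in U, so extremes are at the endpoints: U = -1 gives Z = 32; U = 11 gives Z = -112.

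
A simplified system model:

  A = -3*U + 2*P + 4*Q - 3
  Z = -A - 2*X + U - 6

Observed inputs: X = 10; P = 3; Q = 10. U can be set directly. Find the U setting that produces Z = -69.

Substituting into the A equation gives A = -3*U + 43.
Substituting into the Z equation gives Z = 4*U - 69.
Solve 4*U - 69 = -69: U = (-69 + 69) / 4 = 0.

U = 0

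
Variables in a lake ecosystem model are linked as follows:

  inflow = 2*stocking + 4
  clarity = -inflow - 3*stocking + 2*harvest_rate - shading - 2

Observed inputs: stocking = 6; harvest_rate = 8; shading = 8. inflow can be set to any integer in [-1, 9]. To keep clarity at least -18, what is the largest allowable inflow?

Intervening on inflow fixes its value directly, overriding its dependence on stocking.
Substituting into the clarity equation gives clarity = -inflow - 12.
Require -inflow - 12 ≥ -18, so inflow ≤ 6.
The largest integer in [-1, 9] satisfying this is 6.

inflow = 6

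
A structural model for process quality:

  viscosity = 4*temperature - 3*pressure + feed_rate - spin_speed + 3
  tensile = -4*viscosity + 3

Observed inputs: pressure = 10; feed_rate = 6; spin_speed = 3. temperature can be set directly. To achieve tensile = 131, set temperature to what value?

Substituting into the viscosity equation gives viscosity = 4*temperature - 24.
This gives tensile = -16*temperature + 99.
Solve -16*temperature + 99 = 131: temperature = (131 - 99) / -16 = -2.

temperature = -2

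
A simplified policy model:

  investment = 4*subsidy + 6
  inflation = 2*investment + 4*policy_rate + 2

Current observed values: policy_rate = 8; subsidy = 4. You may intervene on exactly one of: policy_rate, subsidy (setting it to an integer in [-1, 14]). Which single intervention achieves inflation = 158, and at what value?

set subsidy = 14

Intervening on policy_rate: inflation = 4*policy_rate + 46. Reaching 158 requires policy_rate = 28, outside [-1, 14].
Intervening on subsidy: with other inputs at their observed values, inflation = 8*subsidy + 46. Solving for 158 gives subsidy = 14, within [-1, 14].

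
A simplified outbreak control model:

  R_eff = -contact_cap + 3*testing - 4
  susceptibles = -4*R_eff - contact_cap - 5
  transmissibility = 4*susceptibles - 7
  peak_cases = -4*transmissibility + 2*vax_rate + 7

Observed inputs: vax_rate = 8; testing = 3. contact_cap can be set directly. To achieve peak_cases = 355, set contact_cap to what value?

Substituting into the R_eff equation gives R_eff = -contact_cap + 5.
This gives susceptibles = 3*contact_cap - 25.
transmissibility becomes 12*contact_cap - 107.
Substituting into the peak_cases equation gives peak_cases = -48*contact_cap + 451.
Solve -48*contact_cap + 451 = 355: contact_cap = (355 - 451) / -48 = 2.

contact_cap = 2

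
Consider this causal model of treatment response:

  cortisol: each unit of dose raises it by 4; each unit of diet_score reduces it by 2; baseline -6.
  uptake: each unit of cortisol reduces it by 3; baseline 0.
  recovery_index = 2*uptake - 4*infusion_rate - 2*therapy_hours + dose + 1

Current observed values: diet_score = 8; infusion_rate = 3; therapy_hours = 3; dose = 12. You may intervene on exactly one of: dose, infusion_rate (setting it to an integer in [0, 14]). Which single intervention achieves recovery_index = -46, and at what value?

set dose = 7

Intervening on dose: with other inputs at their observed values, recovery_index = -23*dose + 115. Solving for -46 gives dose = 7, within [0, 14].
Intervening on infusion_rate: recovery_index = -4*infusion_rate - 149. Reaching -46 requires infusion_rate = -103/4, not an integer.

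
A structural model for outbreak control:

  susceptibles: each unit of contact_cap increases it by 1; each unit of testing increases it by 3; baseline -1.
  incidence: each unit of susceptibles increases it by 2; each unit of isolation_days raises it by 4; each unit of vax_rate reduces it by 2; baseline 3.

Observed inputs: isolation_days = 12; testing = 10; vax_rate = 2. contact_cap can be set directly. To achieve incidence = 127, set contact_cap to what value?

contact_cap = 11

Substituting into the susceptibles equation gives susceptibles = contact_cap + 29.
This gives incidence = 2*contact_cap + 105.
Solve 2*contact_cap + 105 = 127: contact_cap = (127 - 105) / 2 = 11.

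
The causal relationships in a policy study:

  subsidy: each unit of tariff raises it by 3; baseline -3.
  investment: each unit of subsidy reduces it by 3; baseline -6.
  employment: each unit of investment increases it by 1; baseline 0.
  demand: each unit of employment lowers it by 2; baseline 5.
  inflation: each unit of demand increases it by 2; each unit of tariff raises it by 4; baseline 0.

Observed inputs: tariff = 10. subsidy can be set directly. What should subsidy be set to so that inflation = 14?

subsidy = -5

Intervening on subsidy fixes its value directly, overriding its dependence on tariff.
Substituting into the employment equation gives employment = -3*subsidy - 6.
Substituting into the demand equation gives demand = 6*subsidy + 17.
inflation becomes 12*subsidy + 74.
Solve 12*subsidy + 74 = 14: subsidy = (14 - 74) / 12 = -5.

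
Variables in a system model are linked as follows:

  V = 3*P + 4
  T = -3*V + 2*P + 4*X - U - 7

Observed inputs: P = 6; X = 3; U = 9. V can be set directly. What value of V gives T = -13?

V = 7

Intervening on V fixes its value directly, overriding its dependence on P.
Substituting into the T equation gives T = -3*V + 8.
Solve -3*V + 8 = -13: V = (-13 - 8) / -3 = 7.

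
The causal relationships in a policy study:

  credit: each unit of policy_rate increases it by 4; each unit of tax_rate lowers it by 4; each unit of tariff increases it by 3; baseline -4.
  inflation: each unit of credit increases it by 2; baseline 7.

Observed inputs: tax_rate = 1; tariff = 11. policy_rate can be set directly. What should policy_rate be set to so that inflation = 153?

Substituting into the credit equation gives credit = 4*policy_rate + 25.
Substituting into the inflation equation gives inflation = 8*policy_rate + 57.
Solve 8*policy_rate + 57 = 153: policy_rate = (153 - 57) / 8 = 12.

policy_rate = 12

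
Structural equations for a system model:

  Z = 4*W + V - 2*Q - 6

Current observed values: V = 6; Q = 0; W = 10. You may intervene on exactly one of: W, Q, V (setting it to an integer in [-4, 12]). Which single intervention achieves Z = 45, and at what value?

set V = 11

Intervening on W: Z = 4*W. Reaching 45 requires W = 45/4, not an integer.
Intervening on Q: Z = -2*Q + 40. Reaching 45 requires Q = -5/2, not an integer.
Intervening on V: with other inputs at their observed values, Z = V + 34. Solving for 45 gives V = 11, within [-4, 12].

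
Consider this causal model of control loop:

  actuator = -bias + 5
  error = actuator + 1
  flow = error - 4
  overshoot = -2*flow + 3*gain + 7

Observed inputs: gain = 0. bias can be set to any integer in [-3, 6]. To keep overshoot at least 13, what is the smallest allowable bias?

bias = 5

Substituting into the error equation gives error = -bias + 6.
Substituting into the flow equation gives flow = -bias + 2.
Substituting into the overshoot equation gives overshoot = 2*bias + 3.
Require 2*bias + 3 ≥ 13, so bias ≥ 5.
The smallest integer in [-3, 6] satisfying this is 5.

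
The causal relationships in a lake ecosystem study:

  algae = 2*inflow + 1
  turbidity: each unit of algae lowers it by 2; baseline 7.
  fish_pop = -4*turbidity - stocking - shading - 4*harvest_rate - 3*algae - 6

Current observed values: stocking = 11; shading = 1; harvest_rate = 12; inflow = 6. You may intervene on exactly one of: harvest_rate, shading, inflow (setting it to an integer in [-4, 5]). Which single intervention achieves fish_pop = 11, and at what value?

set harvest_rate = 2

Intervening on harvest_rate: with other inputs at their observed values, fish_pop = -4*harvest_rate + 19. Solving for 11 gives harvest_rate = 2, within [-4, 5].
Intervening on shading: fish_pop = -shading - 28. Reaching 11 requires shading = -39, outside [-4, 5].
Intervening on inflow: fish_pop = 10*inflow - 89. Reaching 11 requires inflow = 10, outside [-4, 5].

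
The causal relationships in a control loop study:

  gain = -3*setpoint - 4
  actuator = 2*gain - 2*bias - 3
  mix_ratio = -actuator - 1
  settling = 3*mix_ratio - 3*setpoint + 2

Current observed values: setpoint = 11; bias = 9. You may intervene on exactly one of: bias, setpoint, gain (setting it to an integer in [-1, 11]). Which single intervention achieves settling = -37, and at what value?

set gain = 11

Intervening on bias: settling = 6*bias + 197. Reaching -37 requires bias = -39, outside [-1, 11].
Intervening on setpoint: settling = 15*setpoint + 86. Reaching -37 requires setpoint = -41/5, not an integer.
Intervening on gain: with other inputs at their observed values, settling = -6*gain + 29. Solving for -37 gives gain = 11, within [-1, 11].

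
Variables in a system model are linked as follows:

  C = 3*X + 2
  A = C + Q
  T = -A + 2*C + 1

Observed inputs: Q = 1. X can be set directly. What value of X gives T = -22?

Substituting into the A equation gives A = 3*X + 3.
This gives T = 3*X + 2.
Solve 3*X + 2 = -22: X = (-22 - 2) / 3 = -8.

X = -8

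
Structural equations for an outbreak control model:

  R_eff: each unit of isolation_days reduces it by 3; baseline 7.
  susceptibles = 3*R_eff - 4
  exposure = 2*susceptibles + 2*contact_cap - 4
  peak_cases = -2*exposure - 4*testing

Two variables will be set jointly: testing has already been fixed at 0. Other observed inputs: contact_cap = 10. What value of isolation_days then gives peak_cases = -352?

With testing held at 0:
Substituting into the susceptibles equation gives susceptibles = -9*isolation_days + 17.
This gives exposure = -18*isolation_days + 50.
Substituting into the peak_cases equation gives peak_cases = 36*isolation_days - 100.
Solve 36*isolation_days - 100 = -352: isolation_days = (-352 + 100) / 36 = -7.

isolation_days = -7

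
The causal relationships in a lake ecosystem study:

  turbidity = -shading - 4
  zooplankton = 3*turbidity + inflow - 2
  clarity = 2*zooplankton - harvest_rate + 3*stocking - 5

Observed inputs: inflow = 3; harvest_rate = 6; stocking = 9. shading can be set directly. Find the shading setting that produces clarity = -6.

shading = 0

Substituting into the zooplankton equation gives zooplankton = -3*shading - 11.
Substituting into the clarity equation gives clarity = -6*shading - 6.
Solve -6*shading - 6 = -6: shading = (-6 + 6) / -6 = 0.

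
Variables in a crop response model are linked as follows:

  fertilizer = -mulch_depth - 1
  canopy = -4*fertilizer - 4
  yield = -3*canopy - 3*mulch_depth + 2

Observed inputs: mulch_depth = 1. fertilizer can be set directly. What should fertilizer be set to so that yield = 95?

fertilizer = 7

Intervening on fertilizer fixes its value directly, overriding its dependence on mulch_depth.
Substituting into the yield equation gives yield = 12*fertilizer + 11.
Solve 12*fertilizer + 11 = 95: fertilizer = (95 - 11) / 12 = 7.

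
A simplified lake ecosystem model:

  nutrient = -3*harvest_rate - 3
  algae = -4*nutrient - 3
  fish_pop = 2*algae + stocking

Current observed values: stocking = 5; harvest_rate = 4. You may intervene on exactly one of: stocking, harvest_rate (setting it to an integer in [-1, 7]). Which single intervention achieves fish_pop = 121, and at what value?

set stocking = 7

Intervening on stocking: with other inputs at their observed values, fish_pop = stocking + 114. Solving for 121 gives stocking = 7, within [-1, 7].
Intervening on harvest_rate: fish_pop = 24*harvest_rate + 23. Reaching 121 requires harvest_rate = 49/12, not an integer.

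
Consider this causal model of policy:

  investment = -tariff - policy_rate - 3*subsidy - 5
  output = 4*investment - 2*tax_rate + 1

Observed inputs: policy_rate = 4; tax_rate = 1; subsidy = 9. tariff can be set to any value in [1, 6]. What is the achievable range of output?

-169 to -149

Substituting into the investment equation gives investment = -tariff - 36.
This gives output = -4*tariff - 145.
Linear in tariff, so extremes are at the endpoints: tariff = 1 gives output = -149; tariff = 6 gives output = -169.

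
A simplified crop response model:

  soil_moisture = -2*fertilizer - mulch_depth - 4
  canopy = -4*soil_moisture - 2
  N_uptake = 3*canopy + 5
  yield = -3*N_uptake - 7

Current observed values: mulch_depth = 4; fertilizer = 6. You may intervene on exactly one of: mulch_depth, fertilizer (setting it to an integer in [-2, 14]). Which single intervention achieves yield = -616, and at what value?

set mulch_depth = 1

Intervening on mulch_depth: with other inputs at their observed values, yield = -36*mulch_depth - 580. Solving for -616 gives mulch_depth = 1, within [-2, 14].
Intervening on fertilizer: yield = -72*fertilizer - 292. Reaching -616 requires fertilizer = 9/2, not an integer.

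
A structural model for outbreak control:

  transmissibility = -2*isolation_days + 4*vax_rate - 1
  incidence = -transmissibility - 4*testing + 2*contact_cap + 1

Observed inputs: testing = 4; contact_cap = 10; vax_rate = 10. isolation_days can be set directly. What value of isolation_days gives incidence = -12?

Substituting into the transmissibility equation gives transmissibility = -2*isolation_days + 39.
Substituting into the incidence equation gives incidence = 2*isolation_days - 34.
Solve 2*isolation_days - 34 = -12: isolation_days = (-12 + 34) / 2 = 11.

isolation_days = 11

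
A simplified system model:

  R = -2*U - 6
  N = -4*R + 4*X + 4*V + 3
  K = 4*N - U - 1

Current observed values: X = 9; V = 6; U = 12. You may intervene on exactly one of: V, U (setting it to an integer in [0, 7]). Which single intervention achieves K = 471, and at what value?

Intervening on V: K = 16*V + 623. Reaching 471 requires V = -19/2, not an integer.
Intervening on U: with other inputs at their observed values, K = 31*U + 347. Solving for 471 gives U = 4, within [0, 7].

set U = 4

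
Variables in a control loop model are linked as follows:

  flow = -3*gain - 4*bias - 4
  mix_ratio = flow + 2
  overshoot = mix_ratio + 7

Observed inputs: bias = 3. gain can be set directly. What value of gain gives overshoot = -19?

gain = 4

Substituting into the flow equation gives flow = -3*gain - 16.
This gives mix_ratio = -3*gain - 14.
Substituting into the overshoot equation gives overshoot = -3*gain - 7.
Solve -3*gain - 7 = -19: gain = (-19 + 7) / -3 = 4.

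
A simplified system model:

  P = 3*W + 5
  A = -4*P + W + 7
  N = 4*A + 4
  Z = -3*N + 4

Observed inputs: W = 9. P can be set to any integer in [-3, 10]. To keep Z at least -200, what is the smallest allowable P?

P = 0

Intervening on P fixes its value directly, overriding its dependence on W.
Substituting into the A equation gives A = -4*P + 16.
So N = -16*P + 68.
This gives Z = 48*P - 200.
Require 48*P - 200 ≥ -200, so P ≥ 0.
The smallest integer in [-3, 10] satisfying this is 0.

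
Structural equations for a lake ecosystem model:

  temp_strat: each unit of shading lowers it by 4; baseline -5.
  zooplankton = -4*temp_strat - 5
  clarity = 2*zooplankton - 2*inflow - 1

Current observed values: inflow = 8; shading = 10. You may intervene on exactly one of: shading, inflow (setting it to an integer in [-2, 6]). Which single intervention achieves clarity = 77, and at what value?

set shading = 2

Intervening on shading: with other inputs at their observed values, clarity = 32*shading + 13. Solving for 77 gives shading = 2, within [-2, 6].
Intervening on inflow: clarity = -2*inflow + 349. Reaching 77 requires inflow = 136, outside [-2, 6].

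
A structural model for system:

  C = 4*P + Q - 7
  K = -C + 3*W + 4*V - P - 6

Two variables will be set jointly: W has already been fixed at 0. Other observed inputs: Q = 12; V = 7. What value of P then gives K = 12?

With W held at 0:
Substituting into the C equation gives C = 4*P + 5.
Substituting into the K equation gives K = -5*P + 17.
Solve -5*P + 17 = 12: P = (12 - 17) / -5 = 1.

P = 1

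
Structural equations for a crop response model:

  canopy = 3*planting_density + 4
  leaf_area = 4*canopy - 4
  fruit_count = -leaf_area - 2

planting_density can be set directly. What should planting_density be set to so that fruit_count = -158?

Substituting into the leaf_area equation gives leaf_area = 12*planting_density + 12.
This gives fruit_count = -12*planting_density - 14.
Solve -12*planting_density - 14 = -158: planting_density = (-158 + 14) / -12 = 12.

planting_density = 12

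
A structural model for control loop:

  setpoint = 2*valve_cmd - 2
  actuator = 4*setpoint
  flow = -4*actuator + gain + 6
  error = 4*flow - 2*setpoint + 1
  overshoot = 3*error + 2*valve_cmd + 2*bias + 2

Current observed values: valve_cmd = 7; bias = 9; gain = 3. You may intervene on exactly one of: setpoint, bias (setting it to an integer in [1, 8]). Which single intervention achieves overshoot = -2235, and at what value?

set bias = 7

Intervening on setpoint: overshoot = -198*setpoint + 145. Reaching -2235 requires setpoint = 1190/99, not an integer.
Intervening on bias: with other inputs at their observed values, overshoot = 2*bias - 2249. Solving for -2235 gives bias = 7, within [1, 8].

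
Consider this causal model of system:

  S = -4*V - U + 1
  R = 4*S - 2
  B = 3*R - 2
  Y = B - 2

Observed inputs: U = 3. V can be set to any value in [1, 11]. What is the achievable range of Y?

-562 to -82

Substituting into the S equation gives S = -4*V - 2.
So R = -16*V - 10.
Substituting into the B equation gives B = -48*V - 32.
So Y = -48*V - 34.
Linear in V, so extremes are at the endpoints: V = 1 gives Y = -82; V = 11 gives Y = -562.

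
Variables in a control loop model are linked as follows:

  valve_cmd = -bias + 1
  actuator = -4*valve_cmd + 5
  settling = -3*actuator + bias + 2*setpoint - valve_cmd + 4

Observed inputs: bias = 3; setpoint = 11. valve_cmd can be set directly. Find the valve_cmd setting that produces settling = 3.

valve_cmd = -1

Intervening on valve_cmd fixes its value directly, overriding its dependence on bias.
Substituting into the settling equation gives settling = 11*valve_cmd + 14.
Solve 11*valve_cmd + 14 = 3: valve_cmd = (3 - 14) / 11 = -1.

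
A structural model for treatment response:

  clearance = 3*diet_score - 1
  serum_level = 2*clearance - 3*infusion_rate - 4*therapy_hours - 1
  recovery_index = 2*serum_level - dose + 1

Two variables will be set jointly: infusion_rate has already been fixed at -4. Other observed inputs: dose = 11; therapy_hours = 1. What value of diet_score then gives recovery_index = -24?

With infusion_rate held at -4:
Substituting into the serum_level equation gives serum_level = 6*diet_score + 5.
Substituting into the recovery_index equation gives recovery_index = 12*diet_score.
Solve 12*diet_score = -24: diet_score = -24 / 12 = -2.

diet_score = -2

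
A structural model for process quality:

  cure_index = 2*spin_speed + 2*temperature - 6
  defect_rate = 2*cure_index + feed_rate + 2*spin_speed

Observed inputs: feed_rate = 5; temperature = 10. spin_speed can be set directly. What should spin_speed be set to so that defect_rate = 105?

spin_speed = 12

Substituting into the cure_index equation gives cure_index = 2*spin_speed + 14.
So defect_rate = 6*spin_speed + 33.
Solve 6*spin_speed + 33 = 105: spin_speed = (105 - 33) / 6 = 12.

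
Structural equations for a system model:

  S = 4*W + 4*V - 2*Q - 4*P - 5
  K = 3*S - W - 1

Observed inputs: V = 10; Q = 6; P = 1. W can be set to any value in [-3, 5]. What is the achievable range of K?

23 to 111

Substituting into the S equation gives S = 4*W + 19.
This gives K = 11*W + 56.
Linear in W, so extremes are at the endpoints: W = -3 gives K = 23; W = 5 gives K = 111.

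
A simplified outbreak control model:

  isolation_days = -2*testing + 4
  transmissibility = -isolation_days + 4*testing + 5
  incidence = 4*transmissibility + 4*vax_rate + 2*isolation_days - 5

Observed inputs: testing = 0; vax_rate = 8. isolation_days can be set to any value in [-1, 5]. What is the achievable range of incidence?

37 to 49

Intervening on isolation_days fixes its value directly, overriding its dependence on testing.
Substituting into the transmissibility equation gives transmissibility = -isolation_days + 5.
So incidence = -2*isolation_days + 47.
Linear in isolation_days, so extremes are at the endpoints: isolation_days = -1 gives incidence = 49; isolation_days = 5 gives incidence = 37.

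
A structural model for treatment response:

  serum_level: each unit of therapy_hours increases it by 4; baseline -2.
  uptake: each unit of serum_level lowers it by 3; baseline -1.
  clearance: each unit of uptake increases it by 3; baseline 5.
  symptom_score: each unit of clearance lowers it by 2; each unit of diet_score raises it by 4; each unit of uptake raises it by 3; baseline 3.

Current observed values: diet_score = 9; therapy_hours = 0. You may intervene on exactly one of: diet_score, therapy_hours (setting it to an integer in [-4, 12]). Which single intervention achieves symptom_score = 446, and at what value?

Intervening on diet_score: symptom_score = 4*diet_score - 22. Reaching 446 requires diet_score = 117, outside [-4, 12].
Intervening on therapy_hours: with other inputs at their observed values, symptom_score = 36*therapy_hours + 14. Solving for 446 gives therapy_hours = 12, within [-4, 12].

set therapy_hours = 12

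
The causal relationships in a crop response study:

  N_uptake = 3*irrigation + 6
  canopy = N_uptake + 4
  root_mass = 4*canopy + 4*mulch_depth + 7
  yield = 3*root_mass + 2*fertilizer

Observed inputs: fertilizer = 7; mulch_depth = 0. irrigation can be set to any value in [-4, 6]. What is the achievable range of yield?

11 to 371

Substituting into the canopy equation gives canopy = 3*irrigation + 10.
So root_mass = 12*irrigation + 47.
This gives yield = 36*irrigation + 155.
Linear in irrigation, so extremes are at the endpoints: irrigation = -4 gives yield = 11; irrigation = 6 gives yield = 371.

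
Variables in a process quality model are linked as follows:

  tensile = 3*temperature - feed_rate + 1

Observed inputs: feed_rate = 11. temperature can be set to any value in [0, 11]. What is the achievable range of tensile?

Substituting into the tensile equation gives tensile = 3*temperature - 10.
Linear in temperature, so extremes are at the endpoints: temperature = 0 gives tensile = -10; temperature = 11 gives tensile = 23.

-10 to 23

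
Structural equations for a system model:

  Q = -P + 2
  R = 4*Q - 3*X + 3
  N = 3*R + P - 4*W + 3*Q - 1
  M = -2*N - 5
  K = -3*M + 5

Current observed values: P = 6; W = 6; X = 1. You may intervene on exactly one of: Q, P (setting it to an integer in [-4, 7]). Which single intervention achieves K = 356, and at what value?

set Q = 5

Intervening on Q: with other inputs at their observed values, K = 90*Q - 94. Solving for 356 gives Q = 5, within [-4, 7].
Intervening on P: K = -84*P + 50. Reaching 356 requires P = -51/14, not an integer.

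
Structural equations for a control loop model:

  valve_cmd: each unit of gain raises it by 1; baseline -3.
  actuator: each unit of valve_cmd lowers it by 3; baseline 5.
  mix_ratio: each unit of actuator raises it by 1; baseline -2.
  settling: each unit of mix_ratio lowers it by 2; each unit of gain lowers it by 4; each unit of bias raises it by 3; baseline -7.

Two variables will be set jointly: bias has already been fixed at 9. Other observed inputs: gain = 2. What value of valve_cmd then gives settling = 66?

With bias held at 9:
Intervening on valve_cmd fixes its value directly, overriding its dependence on gain.
Substituting into the mix_ratio equation gives mix_ratio = -3*valve_cmd + 3.
Substituting into the settling equation gives settling = 6*valve_cmd + 6.
Solve 6*valve_cmd + 6 = 66: valve_cmd = (66 - 6) / 6 = 10.

valve_cmd = 10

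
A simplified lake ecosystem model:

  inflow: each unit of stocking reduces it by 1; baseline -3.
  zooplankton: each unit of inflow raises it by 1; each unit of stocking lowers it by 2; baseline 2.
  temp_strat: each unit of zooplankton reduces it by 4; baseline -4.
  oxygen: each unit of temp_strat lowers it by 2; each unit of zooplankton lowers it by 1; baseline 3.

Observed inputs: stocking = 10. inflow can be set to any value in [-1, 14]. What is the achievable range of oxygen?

Intervening on inflow fixes its value directly, overriding its dependence on stocking.
Substituting into the zooplankton equation gives zooplankton = inflow - 18.
Substituting into the temp_strat equation gives temp_strat = -4*inflow + 68.
Substituting into the oxygen equation gives oxygen = 7*inflow - 115.
Linear in inflow, so extremes are at the endpoints: inflow = -1 gives oxygen = -122; inflow = 14 gives oxygen = -17.

-122 to -17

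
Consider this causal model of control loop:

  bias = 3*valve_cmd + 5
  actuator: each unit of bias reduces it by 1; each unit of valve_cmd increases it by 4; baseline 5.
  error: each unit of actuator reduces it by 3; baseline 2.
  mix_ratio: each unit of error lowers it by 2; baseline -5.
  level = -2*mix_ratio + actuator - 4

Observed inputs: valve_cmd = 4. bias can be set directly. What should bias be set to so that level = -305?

Intervening on bias fixes its value directly, overriding its dependence on valve_cmd.
Substituting into the actuator equation gives actuator = -bias + 21.
So error = 3*bias - 61.
This gives mix_ratio = -6*bias + 117.
Substituting into the level equation gives level = 11*bias - 217.
Solve 11*bias - 217 = -305: bias = (-305 + 217) / 11 = -8.

bias = -8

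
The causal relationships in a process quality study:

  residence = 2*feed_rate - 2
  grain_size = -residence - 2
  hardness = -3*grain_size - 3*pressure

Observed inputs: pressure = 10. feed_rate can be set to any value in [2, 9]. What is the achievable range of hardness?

Substituting into the grain_size equation gives grain_size = -2*feed_rate.
Substituting into the hardness equation gives hardness = 6*feed_rate - 30.
Linear in feed_rate, so extremes are at the endpoints: feed_rate = 2 gives hardness = -18; feed_rate = 9 gives hardness = 24.

-18 to 24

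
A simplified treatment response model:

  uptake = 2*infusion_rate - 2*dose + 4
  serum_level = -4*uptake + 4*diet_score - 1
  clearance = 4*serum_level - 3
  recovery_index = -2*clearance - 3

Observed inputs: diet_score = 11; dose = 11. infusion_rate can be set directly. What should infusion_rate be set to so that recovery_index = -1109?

infusion_rate = -3

Substituting into the uptake equation gives uptake = 2*infusion_rate - 18.
This gives serum_level = -8*infusion_rate + 115.
This gives clearance = -32*infusion_rate + 457.
So recovery_index = 64*infusion_rate - 917.
Solve 64*infusion_rate - 917 = -1109: infusion_rate = (-1109 + 917) / 64 = -3.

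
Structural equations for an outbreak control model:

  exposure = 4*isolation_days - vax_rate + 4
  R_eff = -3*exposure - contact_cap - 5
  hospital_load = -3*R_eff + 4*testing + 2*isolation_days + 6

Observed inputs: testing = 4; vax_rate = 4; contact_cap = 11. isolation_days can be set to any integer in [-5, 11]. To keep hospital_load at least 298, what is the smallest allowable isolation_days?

isolation_days = 6

Substituting into the exposure equation gives exposure = 4*isolation_days.
So R_eff = -12*isolation_days - 16.
This gives hospital_load = 38*isolation_days + 70.
Require 38*isolation_days + 70 ≥ 298, so isolation_days ≥ 6.
The smallest integer in [-5, 11] satisfying this is 6.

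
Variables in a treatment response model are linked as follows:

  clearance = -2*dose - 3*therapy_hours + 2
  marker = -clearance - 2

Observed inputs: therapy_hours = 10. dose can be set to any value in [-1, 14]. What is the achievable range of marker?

Substituting into the clearance equation gives clearance = -2*dose - 28.
So marker = 2*dose + 26.
Linear in dose, so extremes are at the endpoints: dose = -1 gives marker = 24; dose = 14 gives marker = 54.

24 to 54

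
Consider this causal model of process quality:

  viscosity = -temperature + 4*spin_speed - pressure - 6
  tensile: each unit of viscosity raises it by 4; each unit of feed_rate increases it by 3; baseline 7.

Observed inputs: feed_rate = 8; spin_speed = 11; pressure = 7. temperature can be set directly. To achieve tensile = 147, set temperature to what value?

temperature = 2

Substituting into the viscosity equation gives viscosity = -temperature + 31.
This gives tensile = -4*temperature + 155.
Solve -4*temperature + 155 = 147: temperature = (147 - 155) / -4 = 2.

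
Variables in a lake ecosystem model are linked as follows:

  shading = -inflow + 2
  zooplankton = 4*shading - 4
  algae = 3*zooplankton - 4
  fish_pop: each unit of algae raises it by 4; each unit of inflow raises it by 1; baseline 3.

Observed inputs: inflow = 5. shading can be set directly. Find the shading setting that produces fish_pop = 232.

Intervening on shading fixes its value directly, overriding its dependence on inflow.
Substituting into the algae equation gives algae = 12*shading - 16.
So fish_pop = 48*shading - 56.
Solve 48*shading - 56 = 232: shading = (232 + 56) / 48 = 6.

shading = 6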